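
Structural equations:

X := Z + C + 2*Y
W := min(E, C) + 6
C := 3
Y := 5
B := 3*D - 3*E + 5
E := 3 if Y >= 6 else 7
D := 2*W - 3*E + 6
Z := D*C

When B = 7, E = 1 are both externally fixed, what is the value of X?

Setting B = 7, E = 1 by intervention discards those variables' equations.
W = min(E, C) + 6  [with E=1, C=3]  = 7
D = 2*W - 3*E + 6  [with W=7, E=1]  = 17
Z = D*C  [with D=17, C=3]  = 51
X = Z + C + 2*Y  [with Z=51, C=3, Y=5]  = 64

64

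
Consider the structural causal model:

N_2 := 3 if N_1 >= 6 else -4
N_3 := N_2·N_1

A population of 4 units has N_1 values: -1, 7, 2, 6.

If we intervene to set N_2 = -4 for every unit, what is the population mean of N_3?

-14

The intervention sets N_2=-4 in all 4 units regardless of N_1. Recomputing N_3 per unit gives 4, -28, -8, -24; average -14.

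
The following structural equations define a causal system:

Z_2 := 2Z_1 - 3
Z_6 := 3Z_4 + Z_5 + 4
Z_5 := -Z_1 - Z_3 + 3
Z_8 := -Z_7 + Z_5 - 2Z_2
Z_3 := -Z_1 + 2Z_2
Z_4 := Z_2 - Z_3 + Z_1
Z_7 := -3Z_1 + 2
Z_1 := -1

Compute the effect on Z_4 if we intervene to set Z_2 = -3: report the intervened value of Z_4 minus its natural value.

Under do(Z_2=-3), the mechanism Z_2 := 2Z_1 - 3 is discarded; Z_2 is fixed at -3.
Z_3 = -Z_1 + 2Z_2  [with Z_1=-1, Z_2=-3]  = -5
Z_4 = Z_2 - Z_3 + Z_1  [with Z_2=-3, Z_3=-5, Z_1=-1]  = 1
Without intervention: Z_2 = 2Z_1 - 3  [with Z_1=-1]  = -5; Z_3 = -Z_1 + 2Z_2  [with Z_1=-1, Z_2=-5]  = -9; Z_4 = Z_2 - Z_3 + Z_1  [with Z_2=-5, Z_3=-9, Z_1=-1]  = 3.
Change = 1 − 3 = -2.

-2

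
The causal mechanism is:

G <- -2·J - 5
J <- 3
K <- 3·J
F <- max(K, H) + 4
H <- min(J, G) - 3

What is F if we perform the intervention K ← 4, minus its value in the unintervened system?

-5

do(K=4) replaces the equation K <- 3·J with the constant K = 4.
G = -2·J - 5  [with J=3]  = -11
H = min(J, G) - 3  [with J=3, G=-11]  = -14
F = max(K, H) + 4  [with K=4, H=-14]  = 8
Without intervention: G = -2·J - 5  [with J=3]  = -11; K = 3·J  [with J=3]  = 9; H = min(J, G) - 3  [with J=3, G=-11]  = -14; F = max(K, H) + 4  [with K=9, H=-14]  = 13.
Change = 8 − 13 = -5.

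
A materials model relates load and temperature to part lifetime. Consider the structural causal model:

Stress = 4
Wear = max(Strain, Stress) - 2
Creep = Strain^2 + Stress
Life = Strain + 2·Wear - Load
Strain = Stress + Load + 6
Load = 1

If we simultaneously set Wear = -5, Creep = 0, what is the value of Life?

0

Setting Wear = -5, Creep = 0 by intervention discards those variables' equations.
Strain = Stress + Load + 6  [with Stress=4, Load=1]  = 11
Life = Strain + 2·Wear - Load  [with Strain=11, Wear=-5, Load=1]  = 0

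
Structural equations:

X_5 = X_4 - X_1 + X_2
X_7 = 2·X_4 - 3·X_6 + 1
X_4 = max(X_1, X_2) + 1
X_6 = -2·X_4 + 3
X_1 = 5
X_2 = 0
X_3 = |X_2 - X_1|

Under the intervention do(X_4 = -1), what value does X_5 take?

-6

Intervening sets X_4 = -1 and removes its equation (X_4 = max(X_1, X_2) + 1).
X_5 = X_4 - X_1 + X_2  [with X_4=-1, X_1=5, X_2=0]  = -6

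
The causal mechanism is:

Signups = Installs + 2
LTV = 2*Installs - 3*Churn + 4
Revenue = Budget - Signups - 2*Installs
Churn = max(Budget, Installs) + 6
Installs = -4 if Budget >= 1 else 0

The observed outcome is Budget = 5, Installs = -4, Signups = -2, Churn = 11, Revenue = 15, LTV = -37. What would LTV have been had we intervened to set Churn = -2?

2

Under do(Churn=-2), the mechanism Churn = max(Budget, Installs) + 6 is discarded; Churn is fixed at -2.
Installs = -4 if Budget >= 1 else 0  [with Budget=5]  = -4
LTV = 2*Installs - 3*Churn + 4  [with Installs=-4, Churn=-2]  = 2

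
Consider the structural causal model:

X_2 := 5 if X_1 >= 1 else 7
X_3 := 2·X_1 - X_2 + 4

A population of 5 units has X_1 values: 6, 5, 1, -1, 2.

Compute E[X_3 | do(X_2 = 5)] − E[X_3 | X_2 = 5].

-1.8

Under do(X_2=5), X_2's equation is replaced by X_2=5 for every unit. Per-unit X_3: 11, 9, 1, -3, 3. Mean = 4.2.
Observing X_2=5 restricts to units where X_2's equation naturally yields 5: X_1 ∈ {6, 5, 1, 2}. In that subpopulation X_3 = 11, 9, 1, 3, mean 6.
Difference = 4.2 − 6 = -1.8.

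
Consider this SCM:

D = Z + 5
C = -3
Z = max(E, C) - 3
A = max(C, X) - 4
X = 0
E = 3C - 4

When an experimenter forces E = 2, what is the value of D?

4

The intervention breaks the incoming arrows to E: E = 3C - 4 no longer applies, and E = 2.
Z = max(E, C) - 3  [with E=2, C=-3]  = -1
D = Z + 5  [with Z=-1]  = 4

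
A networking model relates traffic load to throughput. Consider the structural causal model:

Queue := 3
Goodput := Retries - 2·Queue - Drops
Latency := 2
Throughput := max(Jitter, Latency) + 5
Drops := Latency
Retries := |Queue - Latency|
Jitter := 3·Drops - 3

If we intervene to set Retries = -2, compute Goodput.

-10

The intervention breaks the incoming arrows to Retries: Retries := |Queue - Latency| no longer applies, and Retries = -2.
Drops = Latency  [with Latency=2]  = 2
Goodput = Retries - 2·Queue - Drops  [with Retries=-2, Queue=3, Drops=2]  = -10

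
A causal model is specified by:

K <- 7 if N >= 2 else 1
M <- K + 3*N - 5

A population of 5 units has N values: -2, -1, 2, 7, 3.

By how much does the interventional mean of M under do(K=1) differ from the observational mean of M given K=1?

9.9

Under do(K=1), K's equation is replaced by K=1 for every unit. Per-unit M: -10, -7, 2, 17, 5. Mean = 1.4.
Conditioning on K=1 selects the 2 unit(s) with N ∈ {-2, -1}. Their M values: -10, -7. Mean = -8.5.
Difference = 1.4 − (-8.5) = 9.9.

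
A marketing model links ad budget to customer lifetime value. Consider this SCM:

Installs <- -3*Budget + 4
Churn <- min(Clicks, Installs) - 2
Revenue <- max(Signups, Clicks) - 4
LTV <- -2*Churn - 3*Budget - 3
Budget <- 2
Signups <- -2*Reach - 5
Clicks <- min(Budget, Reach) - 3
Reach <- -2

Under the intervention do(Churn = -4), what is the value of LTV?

-1

Intervening sets Churn = -4 and removes its equation (Churn <- min(Clicks, Installs) - 2).
LTV = -2*Churn - 3*Budget - 3  [with Churn=-4, Budget=2]  = -1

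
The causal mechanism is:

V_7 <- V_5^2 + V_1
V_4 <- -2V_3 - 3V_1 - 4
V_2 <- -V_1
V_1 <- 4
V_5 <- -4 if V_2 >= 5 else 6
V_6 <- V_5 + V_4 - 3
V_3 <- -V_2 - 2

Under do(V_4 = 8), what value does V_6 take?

Under do(V_4=8), the mechanism V_4 <- -2V_3 - 3V_1 - 4 is discarded; V_4 is fixed at 8.
V_2 = -V_1  [with V_1=4]  = -4
V_5 = -4 if V_2 >= 5 else 6  [with V_2=-4]  = 6
V_6 = V_5 + V_4 - 3  [with V_5=6, V_4=8]  = 11

11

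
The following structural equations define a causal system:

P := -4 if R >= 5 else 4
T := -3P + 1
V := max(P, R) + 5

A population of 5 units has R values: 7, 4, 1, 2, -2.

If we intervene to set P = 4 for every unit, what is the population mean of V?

do(P=4) breaks P's dependence on R. With P=4 fixed, V across the units is 12, 9, 9, 9, 9, mean 9.6.

9.6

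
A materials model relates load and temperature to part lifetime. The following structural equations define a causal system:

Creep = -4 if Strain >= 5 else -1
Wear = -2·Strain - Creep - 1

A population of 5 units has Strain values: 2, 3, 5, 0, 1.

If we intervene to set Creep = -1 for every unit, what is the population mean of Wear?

The intervention sets Creep=-1 in all 5 units regardless of Strain. Recomputing Wear per unit gives -4, -6, -10, 0, -2; average -4.4.

-4.4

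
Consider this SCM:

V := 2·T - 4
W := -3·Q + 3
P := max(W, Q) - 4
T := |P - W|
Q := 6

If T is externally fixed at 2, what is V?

Intervening sets T = 2 and removes its equation (T := |P - W|).
V = 2·T - 4  [with T=2]  = 0

0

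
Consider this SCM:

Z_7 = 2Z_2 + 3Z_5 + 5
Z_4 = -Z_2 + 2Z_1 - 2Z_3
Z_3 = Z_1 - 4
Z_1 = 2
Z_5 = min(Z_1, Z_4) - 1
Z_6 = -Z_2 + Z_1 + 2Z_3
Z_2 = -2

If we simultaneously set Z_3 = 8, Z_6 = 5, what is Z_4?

Setting Z_3 = 8, Z_6 = 5 by intervention discards those variables' equations.
Z_4 = -Z_2 + 2Z_1 - 2Z_3  [with Z_2=-2, Z_1=2, Z_3=8]  = -10

-10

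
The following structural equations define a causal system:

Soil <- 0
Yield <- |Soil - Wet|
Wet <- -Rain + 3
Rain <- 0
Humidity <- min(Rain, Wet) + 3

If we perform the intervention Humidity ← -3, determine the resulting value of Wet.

3

Under do(Humidity=-3), the mechanism Humidity <- min(Rain, Wet) + 3 is discarded; Humidity is fixed at -3.
Since Wet is not a descendant of the intervened variable, it is unaffected.
Wet = -Rain + 3  [with Rain=0]  = 3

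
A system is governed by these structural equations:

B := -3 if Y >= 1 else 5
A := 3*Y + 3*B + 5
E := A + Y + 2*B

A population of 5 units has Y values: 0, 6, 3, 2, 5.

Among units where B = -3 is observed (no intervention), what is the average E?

Observing B=-3 restricts to units where B's equation naturally yields -3: Y ∈ {6, 3, 2, 5}. In that subpopulation E = 14, 2, -2, 10, mean 6.

6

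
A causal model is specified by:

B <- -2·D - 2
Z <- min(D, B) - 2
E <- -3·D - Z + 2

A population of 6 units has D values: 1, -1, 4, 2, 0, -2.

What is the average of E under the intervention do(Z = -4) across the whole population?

4

The intervention sets Z=-4 in all 6 units regardless of D. Recomputing E per unit gives 3, 9, -6, 0, 6, 12; average 4.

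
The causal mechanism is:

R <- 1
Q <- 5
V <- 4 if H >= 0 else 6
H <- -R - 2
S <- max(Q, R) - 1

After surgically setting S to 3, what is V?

The intervention breaks the incoming arrows to S: S <- max(Q, R) - 1 no longer applies, and S = 3.
Since V is not a descendant of the intervened variable, it is unaffected.
H = -R - 2  [with R=1]  = -3
V = 4 if H >= 0 else 6  [with H=-3]  = 6

6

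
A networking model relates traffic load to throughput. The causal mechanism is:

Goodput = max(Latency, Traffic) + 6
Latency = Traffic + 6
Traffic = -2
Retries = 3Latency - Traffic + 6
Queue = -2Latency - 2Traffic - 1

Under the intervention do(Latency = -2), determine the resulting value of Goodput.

4

do(Latency=-2) replaces the equation Latency = Traffic + 6 with the constant Latency = -2.
Goodput = max(Latency, Traffic) + 6  [with Latency=-2, Traffic=-2]  = 4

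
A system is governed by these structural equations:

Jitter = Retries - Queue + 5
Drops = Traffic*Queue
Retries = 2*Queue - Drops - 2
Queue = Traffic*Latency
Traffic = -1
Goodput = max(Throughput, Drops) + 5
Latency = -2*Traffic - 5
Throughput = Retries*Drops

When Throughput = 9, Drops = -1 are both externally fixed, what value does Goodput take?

The joint intervention fixes Throughput = 9, Drops = -1, removing each variable's own equation.
Goodput = max(Throughput, Drops) + 5  [with Throughput=9, Drops=-1]  = 14

14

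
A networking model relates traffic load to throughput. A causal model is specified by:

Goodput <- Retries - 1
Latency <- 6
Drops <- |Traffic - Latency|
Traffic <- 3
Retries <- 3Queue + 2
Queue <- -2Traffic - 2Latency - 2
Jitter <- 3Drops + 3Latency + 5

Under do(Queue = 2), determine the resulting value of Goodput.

7

The intervention breaks the incoming arrows to Queue: Queue <- -2Traffic - 2Latency - 2 no longer applies, and Queue = 2.
Retries = 3Queue + 2  [with Queue=2]  = 8
Goodput = Retries - 1  [with Retries=8]  = 7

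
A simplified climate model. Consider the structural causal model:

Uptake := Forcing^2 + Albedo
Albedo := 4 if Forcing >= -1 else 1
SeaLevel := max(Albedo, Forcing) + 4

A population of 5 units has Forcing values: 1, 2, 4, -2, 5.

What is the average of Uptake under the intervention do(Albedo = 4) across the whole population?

Under do(Albedo=4), Albedo's equation is replaced by Albedo=4 for every unit. Per-unit Uptake: 5, 8, 20, 8, 29. Mean = 14.

14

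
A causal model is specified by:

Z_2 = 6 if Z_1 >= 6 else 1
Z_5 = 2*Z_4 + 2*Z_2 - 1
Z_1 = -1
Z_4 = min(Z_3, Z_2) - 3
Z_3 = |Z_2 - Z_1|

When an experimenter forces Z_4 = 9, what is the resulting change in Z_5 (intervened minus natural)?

22

Intervening sets Z_4 = 9 and removes its equation (Z_4 = min(Z_3, Z_2) - 3).
Z_2 = 6 if Z_1 >= 6 else 1  [with Z_1=-1]  = 1
Z_5 = 2*Z_4 + 2*Z_2 - 1  [with Z_4=9, Z_2=1]  = 19
Without intervention: Z_2 = 6 if Z_1 >= 6 else 1  [with Z_1=-1]  = 1; Z_3 = |Z_2 - Z_1|  [with Z_2=1, Z_1=-1]  = 2; Z_4 = min(Z_3, Z_2) - 3  [with Z_3=2, Z_2=1]  = -2; Z_5 = 2*Z_4 + 2*Z_2 - 1  [with Z_4=-2, Z_2=1]  = -3.
Change = 19 − (-3) = 22.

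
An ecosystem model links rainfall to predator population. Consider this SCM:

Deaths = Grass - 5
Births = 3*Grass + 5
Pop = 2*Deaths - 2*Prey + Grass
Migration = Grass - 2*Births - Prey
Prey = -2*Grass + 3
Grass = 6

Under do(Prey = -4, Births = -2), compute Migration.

Under do(Prey = -4, Births = -2), each intervened variable's structural equation is replaced by its fixed value.
Migration = Grass - 2*Births - Prey  [with Grass=6, Births=-2, Prey=-4]  = 14

14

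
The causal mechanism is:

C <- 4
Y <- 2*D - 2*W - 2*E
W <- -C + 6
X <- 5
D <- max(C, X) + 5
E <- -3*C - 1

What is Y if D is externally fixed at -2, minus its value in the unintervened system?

-24

The intervention breaks the incoming arrows to D: D <- max(C, X) + 5 no longer applies, and D = -2.
W = -C + 6  [with C=4]  = 2
E = -3*C - 1  [with C=4]  = -13
Y = 2*D - 2*W - 2*E  [with D=-2, W=2, E=-13]  = 18
Without intervention: D = max(C, X) + 5  [with C=4, X=5]  = 10; W = -C + 6  [with C=4]  = 2; E = -3*C - 1  [with C=4]  = -13; Y = 2*D - 2*W - 2*E  [with D=10, W=2, E=-13]  = 42.
Change = 18 − 42 = -24.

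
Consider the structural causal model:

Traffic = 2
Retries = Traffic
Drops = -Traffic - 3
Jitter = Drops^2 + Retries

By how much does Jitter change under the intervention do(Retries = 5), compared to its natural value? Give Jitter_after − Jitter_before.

3

The intervention breaks the incoming arrows to Retries: Retries = Traffic no longer applies, and Retries = 5.
Drops = -Traffic - 3  [with Traffic=2]  = -5
Jitter = Drops^2 + Retries  [with Drops=-5, Retries=5]  = 30
Without intervention: Drops = -Traffic - 3  [with Traffic=2]  = -5; Retries = Traffic  [with Traffic=2]  = 2; Jitter = Drops^2 + Retries  [with Drops=-5, Retries=2]  = 27.
Change = 30 − 27 = 3.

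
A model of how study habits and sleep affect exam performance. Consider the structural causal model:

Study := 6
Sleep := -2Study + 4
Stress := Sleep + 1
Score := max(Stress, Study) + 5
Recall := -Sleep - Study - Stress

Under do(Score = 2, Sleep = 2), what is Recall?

The joint intervention fixes Score = 2, Sleep = 2, removing each variable's own equation.
Stress = Sleep + 1  [with Sleep=2]  = 3
Recall = -Sleep - Study - Stress  [with Sleep=2, Study=6, Stress=3]  = -11

-11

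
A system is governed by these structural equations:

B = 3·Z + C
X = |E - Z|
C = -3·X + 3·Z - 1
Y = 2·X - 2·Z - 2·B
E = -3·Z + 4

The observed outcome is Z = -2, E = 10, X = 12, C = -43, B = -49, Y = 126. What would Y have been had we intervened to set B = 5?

The intervention breaks the incoming arrows to B: B = 3·Z + C no longer applies, and B = 5.
E = -3·Z + 4  [with Z=-2]  = 10
X = |E - Z|  [with E=10, Z=-2]  = 12
Y = 2·X - 2·Z - 2·B  [with X=12, Z=-2, B=5]  = 18

18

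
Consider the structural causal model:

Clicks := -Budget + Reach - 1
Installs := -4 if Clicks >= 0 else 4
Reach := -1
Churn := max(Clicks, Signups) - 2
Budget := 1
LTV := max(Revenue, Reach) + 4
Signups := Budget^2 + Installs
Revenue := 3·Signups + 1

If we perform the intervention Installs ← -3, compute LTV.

3

do(Installs=-3) replaces the equation Installs := -4 if Clicks >= 0 else 4 with the constant Installs = -3.
Signups = Budget^2 + Installs  [with Budget=1, Installs=-3]  = -2
Revenue = 3·Signups + 1  [with Signups=-2]  = -5
LTV = max(Revenue, Reach) + 4  [with Revenue=-5, Reach=-1]  = 3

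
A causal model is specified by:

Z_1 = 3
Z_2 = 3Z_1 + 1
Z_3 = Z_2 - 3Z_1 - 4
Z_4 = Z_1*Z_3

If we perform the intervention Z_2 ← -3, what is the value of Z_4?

-48

Under do(Z_2=-3), the mechanism Z_2 = 3Z_1 + 1 is discarded; Z_2 is fixed at -3.
Z_3 = Z_2 - 3Z_1 - 4  [with Z_2=-3, Z_1=3]  = -16
Z_4 = Z_1*Z_3  [with Z_1=3, Z_3=-16]  = -48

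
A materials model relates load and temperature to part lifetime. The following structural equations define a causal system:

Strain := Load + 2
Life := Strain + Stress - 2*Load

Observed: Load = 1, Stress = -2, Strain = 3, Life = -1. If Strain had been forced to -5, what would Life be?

-9

The intervention breaks the incoming arrows to Strain: Strain := Load + 2 no longer applies, and Strain = -5.
Life = Strain + Stress - 2*Load  [with Strain=-5, Stress=-2, Load=1]  = -9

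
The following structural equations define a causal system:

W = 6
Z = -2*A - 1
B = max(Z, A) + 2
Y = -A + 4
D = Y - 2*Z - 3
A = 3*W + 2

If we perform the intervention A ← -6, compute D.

-15

do(A=-6) replaces the equation A = 3*W + 2 with the constant A = -6.
Y = -A + 4  [with A=-6]  = 10
Z = -2*A - 1  [with A=-6]  = 11
D = Y - 2*Z - 3  [with Y=10, Z=11]  = -15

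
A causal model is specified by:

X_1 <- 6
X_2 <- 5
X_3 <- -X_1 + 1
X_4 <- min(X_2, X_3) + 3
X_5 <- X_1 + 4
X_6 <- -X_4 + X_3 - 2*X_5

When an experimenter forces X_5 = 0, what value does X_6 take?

The intervention breaks the incoming arrows to X_5: X_5 <- X_1 + 4 no longer applies, and X_5 = 0.
X_3 = -X_1 + 1  [with X_1=6]  = -5
X_4 = min(X_2, X_3) + 3  [with X_2=5, X_3=-5]  = -2
X_6 = -X_4 + X_3 - 2*X_5  [with X_4=-2, X_3=-5, X_5=0]  = -3

-3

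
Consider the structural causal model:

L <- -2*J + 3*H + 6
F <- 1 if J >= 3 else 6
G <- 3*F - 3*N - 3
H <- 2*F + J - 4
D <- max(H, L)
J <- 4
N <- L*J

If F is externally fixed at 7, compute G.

-462

Under do(F=7), the mechanism F <- 1 if J >= 3 else 6 is discarded; F is fixed at 7.
H = 2*F + J - 4  [with F=7, J=4]  = 14
L = -2*J + 3*H + 6  [with J=4, H=14]  = 40
N = L*J  [with L=40, J=4]  = 160
G = 3*F - 3*N - 3  [with F=7, N=160]  = -462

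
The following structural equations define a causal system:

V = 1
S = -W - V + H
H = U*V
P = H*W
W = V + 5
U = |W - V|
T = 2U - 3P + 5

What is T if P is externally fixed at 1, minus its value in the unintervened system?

87

Intervening sets P = 1 and removes its equation (P = H*W).
W = V + 5  [with V=1]  = 6
U = |W - V|  [with W=6, V=1]  = 5
T = 2U - 3P + 5  [with U=5, P=1]  = 12
Without intervention: W = V + 5  [with V=1]  = 6; U = |W - V|  [with W=6, V=1]  = 5; H = U*V  [with U=5, V=1]  = 5; P = H*W  [with H=5, W=6]  = 30; T = 2U - 3P + 5  [with U=5, P=30]  = -75.
Change = 12 − (-75) = 87.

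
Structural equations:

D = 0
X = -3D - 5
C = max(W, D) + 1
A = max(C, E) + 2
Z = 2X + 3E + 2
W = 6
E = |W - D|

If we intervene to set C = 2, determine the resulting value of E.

6

Under do(C=2), the mechanism C = max(W, D) + 1 is discarded; C is fixed at 2.
Since E is not a descendant of the intervened variable, it is unaffected.
E = |W - D|  [with W=6, D=0]  = 6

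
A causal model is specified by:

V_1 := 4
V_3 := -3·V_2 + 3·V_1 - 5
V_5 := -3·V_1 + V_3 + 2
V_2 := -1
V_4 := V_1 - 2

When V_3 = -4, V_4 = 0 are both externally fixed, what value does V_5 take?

Setting V_3 = -4, V_4 = 0 by intervention discards those variables' equations.
V_5 = -3·V_1 + V_3 + 2  [with V_1=4, V_3=-4]  = -14

-14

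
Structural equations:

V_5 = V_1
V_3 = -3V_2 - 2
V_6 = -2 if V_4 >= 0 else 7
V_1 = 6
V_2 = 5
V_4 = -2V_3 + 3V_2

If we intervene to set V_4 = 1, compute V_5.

Intervening sets V_4 = 1 and removes its equation (V_4 = -2V_3 + 3V_2).
No directed path runs from V_4 to V_5, so V_5 keeps its natural value.
V_5 = V_1  [with V_1=6]  = 6

6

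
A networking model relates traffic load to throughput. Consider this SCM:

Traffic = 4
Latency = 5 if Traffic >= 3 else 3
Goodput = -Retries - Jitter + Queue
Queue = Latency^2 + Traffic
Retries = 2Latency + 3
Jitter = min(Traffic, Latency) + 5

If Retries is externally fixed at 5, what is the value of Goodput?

15

Under do(Retries=5), the mechanism Retries = 2Latency + 3 is discarded; Retries is fixed at 5.
Latency = 5 if Traffic >= 3 else 3  [with Traffic=4]  = 5
Queue = Latency^2 + Traffic  [with Latency=5, Traffic=4]  = 29
Jitter = min(Traffic, Latency) + 5  [with Traffic=4, Latency=5]  = 9
Goodput = -Retries - Jitter + Queue  [with Retries=5, Jitter=9, Queue=29]  = 15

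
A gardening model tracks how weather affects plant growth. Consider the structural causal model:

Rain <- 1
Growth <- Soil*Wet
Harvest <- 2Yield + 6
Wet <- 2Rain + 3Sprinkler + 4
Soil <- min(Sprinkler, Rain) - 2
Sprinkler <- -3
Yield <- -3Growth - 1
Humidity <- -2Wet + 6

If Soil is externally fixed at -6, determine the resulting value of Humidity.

The intervention breaks the incoming arrows to Soil: Soil <- min(Sprinkler, Rain) - 2 no longer applies, and Soil = -6.
No directed path runs from Soil to Humidity, so Humidity keeps its natural value.
Wet = 2Rain + 3Sprinkler + 4  [with Rain=1, Sprinkler=-3]  = -3
Humidity = -2Wet + 6  [with Wet=-3]  = 12

12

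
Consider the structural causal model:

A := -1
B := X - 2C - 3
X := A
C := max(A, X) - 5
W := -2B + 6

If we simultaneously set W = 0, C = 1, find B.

-6

Under do(W = 0, C = 1), each intervened variable's structural equation is replaced by its fixed value.
X = A  [with A=-1]  = -1
B = X - 2C - 3  [with X=-1, C=1]  = -6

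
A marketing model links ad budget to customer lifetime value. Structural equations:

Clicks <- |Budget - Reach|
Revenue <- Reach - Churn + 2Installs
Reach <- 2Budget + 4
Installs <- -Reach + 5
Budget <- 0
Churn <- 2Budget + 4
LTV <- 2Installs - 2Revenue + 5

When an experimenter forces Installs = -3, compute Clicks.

Under do(Installs=-3), the mechanism Installs <- -Reach + 5 is discarded; Installs is fixed at -3.
Since Clicks is not a descendant of the intervened variable, it is unaffected.
Reach = 2Budget + 4  [with Budget=0]  = 4
Clicks = |Budget - Reach|  [with Budget=0, Reach=4]  = 4

4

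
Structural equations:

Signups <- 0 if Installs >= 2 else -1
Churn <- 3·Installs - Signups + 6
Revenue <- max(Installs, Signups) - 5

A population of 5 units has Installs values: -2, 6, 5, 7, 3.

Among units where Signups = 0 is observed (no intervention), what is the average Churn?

Conditioning on Signups=0 selects the 4 unit(s) with Installs ∈ {6, 5, 7, 3}. Their Churn values: 24, 21, 27, 15. Mean = 21.75.

21.75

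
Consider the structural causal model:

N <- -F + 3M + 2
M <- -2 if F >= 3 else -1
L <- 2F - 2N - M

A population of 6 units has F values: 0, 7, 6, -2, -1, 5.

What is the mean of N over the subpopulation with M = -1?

Conditioning on M=-1 selects the 3 unit(s) with F ∈ {0, -2, -1}. Their N values: -1, 1, 0. Mean = 0.

0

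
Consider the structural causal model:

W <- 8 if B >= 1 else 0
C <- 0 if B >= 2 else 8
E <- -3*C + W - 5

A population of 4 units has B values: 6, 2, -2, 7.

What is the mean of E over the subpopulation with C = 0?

3

Observing C=0 restricts to units where C's equation naturally yields 0: B ∈ {6, 2, 7}. In that subpopulation E = 3, 3, 3, mean 3.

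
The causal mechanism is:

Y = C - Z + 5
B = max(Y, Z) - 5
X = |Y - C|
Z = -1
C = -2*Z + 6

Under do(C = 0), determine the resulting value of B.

1

do(C=0) replaces the equation C = -2*Z + 6 with the constant C = 0.
Y = C - Z + 5  [with C=0, Z=-1]  = 6
B = max(Y, Z) - 5  [with Y=6, Z=-1]  = 1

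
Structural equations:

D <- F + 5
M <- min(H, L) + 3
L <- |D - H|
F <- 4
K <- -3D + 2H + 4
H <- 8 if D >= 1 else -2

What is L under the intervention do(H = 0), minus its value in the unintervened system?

8

The intervention breaks the incoming arrows to H: H <- 8 if D >= 1 else -2 no longer applies, and H = 0.
D = F + 5  [with F=4]  = 9
L = |D - H|  [with D=9, H=0]  = 9
Without intervention: D = F + 5  [with F=4]  = 9; H = 8 if D >= 1 else -2  [with D=9]  = 8; L = |D - H|  [with D=9, H=8]  = 1.
Change = 9 − 1 = 8.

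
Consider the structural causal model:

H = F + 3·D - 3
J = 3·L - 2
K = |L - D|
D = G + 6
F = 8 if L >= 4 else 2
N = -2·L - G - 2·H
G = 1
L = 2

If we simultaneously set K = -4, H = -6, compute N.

Under do(K = -4, H = -6), each intervened variable's structural equation is replaced by its fixed value.
N = -2·L - G - 2·H  [with L=2, G=1, H=-6]  = 7

7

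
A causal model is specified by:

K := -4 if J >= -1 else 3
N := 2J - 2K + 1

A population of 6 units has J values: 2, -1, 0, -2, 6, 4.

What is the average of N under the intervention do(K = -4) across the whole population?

Under do(K=-4), K's equation is replaced by K=-4 for every unit. Per-unit N: 13, 7, 9, 5, 21, 17. Mean = 12.

12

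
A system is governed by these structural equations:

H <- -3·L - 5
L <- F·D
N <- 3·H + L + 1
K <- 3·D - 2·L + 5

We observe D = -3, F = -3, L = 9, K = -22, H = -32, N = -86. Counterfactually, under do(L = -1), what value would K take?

The intervention breaks the incoming arrows to L: L <- F·D no longer applies, and L = -1.
K = 3·D - 2·L + 5  [with D=-3, L=-1]  = -2

-2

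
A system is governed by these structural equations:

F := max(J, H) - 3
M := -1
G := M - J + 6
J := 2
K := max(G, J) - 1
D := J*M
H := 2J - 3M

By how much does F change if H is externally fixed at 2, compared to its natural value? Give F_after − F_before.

The intervention breaks the incoming arrows to H: H := 2J - 3M no longer applies, and H = 2.
F = max(J, H) - 3  [with J=2, H=2]  = -1
Without intervention: H = 2J - 3M  [with J=2, M=-1]  = 7; F = max(J, H) - 3  [with J=2, H=7]  = 4.
Change = -1 − 4 = -5.

-5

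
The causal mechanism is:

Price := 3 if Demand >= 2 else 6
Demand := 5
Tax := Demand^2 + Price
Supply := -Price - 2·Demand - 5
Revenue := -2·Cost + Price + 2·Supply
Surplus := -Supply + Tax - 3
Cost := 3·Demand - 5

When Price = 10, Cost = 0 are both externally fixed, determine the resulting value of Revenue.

-40

Setting Price = 10, Cost = 0 by intervention discards those variables' equations.
Supply = -Price - 2·Demand - 5  [with Price=10, Demand=5]  = -25
Revenue = -2·Cost + Price + 2·Supply  [with Cost=0, Price=10, Supply=-25]  = -40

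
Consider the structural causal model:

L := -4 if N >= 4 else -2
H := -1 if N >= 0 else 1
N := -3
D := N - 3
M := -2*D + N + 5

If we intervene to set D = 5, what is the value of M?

do(D=5) replaces the equation D := N - 3 with the constant D = 5.
M = -2*D + N + 5  [with D=5, N=-3]  = -8

-8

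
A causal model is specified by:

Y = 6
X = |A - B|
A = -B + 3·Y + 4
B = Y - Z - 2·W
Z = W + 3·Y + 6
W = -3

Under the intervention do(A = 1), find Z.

do(A=1) replaces the equation A = -B + 3·Y + 4 with the constant A = 1.
Z is not downstream of the intervention, so its value is determined by the original equations.
Z = W + 3·Y + 6  [with W=-3, Y=6]  = 21

21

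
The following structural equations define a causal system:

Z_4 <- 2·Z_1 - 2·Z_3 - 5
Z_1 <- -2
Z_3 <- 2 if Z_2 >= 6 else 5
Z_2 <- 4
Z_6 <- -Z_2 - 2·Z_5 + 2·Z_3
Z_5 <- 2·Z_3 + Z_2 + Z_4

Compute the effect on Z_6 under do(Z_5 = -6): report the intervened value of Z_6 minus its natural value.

2

The intervention breaks the incoming arrows to Z_5: Z_5 <- 2·Z_3 + Z_2 + Z_4 no longer applies, and Z_5 = -6.
Z_3 = 2 if Z_2 >= 6 else 5  [with Z_2=4]  = 5
Z_6 = -Z_2 - 2·Z_5 + 2·Z_3  [with Z_2=4, Z_5=-6, Z_3=5]  = 18
Without intervention: Z_3 = 2 if Z_2 >= 6 else 5  [with Z_2=4]  = 5; Z_4 = 2·Z_1 - 2·Z_3 - 5  [with Z_1=-2, Z_3=5]  = -19; Z_5 = 2·Z_3 + Z_2 + Z_4  [with Z_3=5, Z_2=4, Z_4=-19]  = -5; Z_6 = -Z_2 - 2·Z_5 + 2·Z_3  [with Z_2=4, Z_5=-5, Z_3=5]  = 16.
Change = 18 − 16 = 2.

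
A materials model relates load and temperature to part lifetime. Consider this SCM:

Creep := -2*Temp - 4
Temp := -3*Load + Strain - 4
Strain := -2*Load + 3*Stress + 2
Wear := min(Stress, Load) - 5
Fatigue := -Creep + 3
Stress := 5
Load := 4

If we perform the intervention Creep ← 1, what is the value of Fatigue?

Under do(Creep=1), the mechanism Creep := -2*Temp - 4 is discarded; Creep is fixed at 1.
Fatigue = -Creep + 3  [with Creep=1]  = 2

2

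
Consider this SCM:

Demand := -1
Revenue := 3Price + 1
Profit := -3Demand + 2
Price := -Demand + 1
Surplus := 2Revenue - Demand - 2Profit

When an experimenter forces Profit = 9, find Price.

2

The intervention breaks the incoming arrows to Profit: Profit := -3Demand + 2 no longer applies, and Profit = 9.
Since Price is not a descendant of the intervened variable, it is unaffected.
Price = -Demand + 1  [with Demand=-1]  = 2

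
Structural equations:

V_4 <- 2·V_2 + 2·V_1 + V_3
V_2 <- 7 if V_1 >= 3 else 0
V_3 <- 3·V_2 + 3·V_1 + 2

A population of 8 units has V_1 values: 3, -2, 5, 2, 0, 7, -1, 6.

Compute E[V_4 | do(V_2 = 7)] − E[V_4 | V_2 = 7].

do(V_2=7) breaks V_2's dependence on V_1. With V_2=7 fixed, V_4 across the units is 52, 27, 62, 47, 37, 72, 32, 67, mean 49.5.
E[V_4|V_2=7] averages over only the 4 units with V_2=7 (V_1 = 3, 5, 7, 6): V_4 = 52, 62, 72, 67, mean 63.25.
Difference = 49.5 − 63.25 = -13.75.

-13.75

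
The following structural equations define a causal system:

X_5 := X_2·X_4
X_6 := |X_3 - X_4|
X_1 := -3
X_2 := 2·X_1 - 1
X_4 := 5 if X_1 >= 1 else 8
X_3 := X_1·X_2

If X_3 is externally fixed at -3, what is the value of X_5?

-56

do(X_3=-3) replaces the equation X_3 := X_1·X_2 with the constant X_3 = -3.
X_5 is not downstream of the intervention, so its value is determined by the original equations.
X_2 = 2·X_1 - 1  [with X_1=-3]  = -7
X_4 = 5 if X_1 >= 1 else 8  [with X_1=-3]  = 8
X_5 = X_2·X_4  [with X_2=-7, X_4=8]  = -56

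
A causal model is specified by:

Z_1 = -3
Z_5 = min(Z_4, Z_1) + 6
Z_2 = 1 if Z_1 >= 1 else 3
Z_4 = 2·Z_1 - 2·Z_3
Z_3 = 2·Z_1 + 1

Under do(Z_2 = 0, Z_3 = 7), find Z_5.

-14

Under do(Z_2 = 0, Z_3 = 7), each intervened variable's structural equation is replaced by its fixed value.
Z_4 = 2·Z_1 - 2·Z_3  [with Z_1=-3, Z_3=7]  = -20
Z_5 = min(Z_4, Z_1) + 6  [with Z_4=-20, Z_1=-3]  = -14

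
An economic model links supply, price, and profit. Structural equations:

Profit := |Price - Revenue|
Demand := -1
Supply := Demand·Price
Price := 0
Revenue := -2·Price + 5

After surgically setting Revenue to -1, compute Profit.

Intervening sets Revenue = -1 and removes its equation (Revenue := -2·Price + 5).
Profit = |Price - Revenue|  [with Price=0, Revenue=-1]  = 1

1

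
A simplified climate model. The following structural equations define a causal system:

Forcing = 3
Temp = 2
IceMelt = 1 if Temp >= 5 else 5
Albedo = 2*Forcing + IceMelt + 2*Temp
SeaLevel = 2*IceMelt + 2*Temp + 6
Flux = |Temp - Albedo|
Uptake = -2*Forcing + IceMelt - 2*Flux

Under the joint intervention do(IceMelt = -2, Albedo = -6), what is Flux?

Setting IceMelt = -2, Albedo = -6 by intervention discards those variables' equations.
Flux = |Temp - Albedo|  [with Temp=2, Albedo=-6]  = 8

8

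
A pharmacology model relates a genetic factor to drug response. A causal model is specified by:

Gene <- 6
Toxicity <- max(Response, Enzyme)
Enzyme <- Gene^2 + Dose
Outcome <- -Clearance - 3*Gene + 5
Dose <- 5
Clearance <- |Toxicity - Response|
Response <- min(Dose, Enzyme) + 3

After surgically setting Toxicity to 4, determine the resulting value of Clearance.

The intervention breaks the incoming arrows to Toxicity: Toxicity <- max(Response, Enzyme) no longer applies, and Toxicity = 4.
Enzyme = Gene^2 + Dose  [with Gene=6, Dose=5]  = 41
Response = min(Dose, Enzyme) + 3  [with Dose=5, Enzyme=41]  = 8
Clearance = |Toxicity - Response|  [with Toxicity=4, Response=8]  = 4

4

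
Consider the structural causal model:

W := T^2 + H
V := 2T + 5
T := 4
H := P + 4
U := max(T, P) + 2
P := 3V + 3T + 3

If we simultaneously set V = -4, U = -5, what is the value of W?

23

Setting V = -4, U = -5 by intervention discards those variables' equations.
P = 3V + 3T + 3  [with V=-4, T=4]  = 3
H = P + 4  [with P=3]  = 7
W = T^2 + H  [with T=4, H=7]  = 23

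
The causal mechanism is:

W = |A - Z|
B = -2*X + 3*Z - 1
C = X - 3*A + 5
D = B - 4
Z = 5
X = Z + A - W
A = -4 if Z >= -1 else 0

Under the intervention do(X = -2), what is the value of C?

15

Under do(X=-2), the mechanism X = Z + A - W is discarded; X is fixed at -2.
A = -4 if Z >= -1 else 0  [with Z=5]  = -4
C = X - 3*A + 5  [with X=-2, A=-4]  = 15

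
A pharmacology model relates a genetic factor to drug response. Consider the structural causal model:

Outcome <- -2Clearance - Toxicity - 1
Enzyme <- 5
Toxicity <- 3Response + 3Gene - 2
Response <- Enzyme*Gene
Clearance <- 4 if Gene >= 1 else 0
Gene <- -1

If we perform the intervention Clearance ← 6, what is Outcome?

7

The intervention breaks the incoming arrows to Clearance: Clearance <- 4 if Gene >= 1 else 0 no longer applies, and Clearance = 6.
Response = Enzyme*Gene  [with Enzyme=5, Gene=-1]  = -5
Toxicity = 3Response + 3Gene - 2  [with Response=-5, Gene=-1]  = -20
Outcome = -2Clearance - Toxicity - 1  [with Clearance=6, Toxicity=-20]  = 7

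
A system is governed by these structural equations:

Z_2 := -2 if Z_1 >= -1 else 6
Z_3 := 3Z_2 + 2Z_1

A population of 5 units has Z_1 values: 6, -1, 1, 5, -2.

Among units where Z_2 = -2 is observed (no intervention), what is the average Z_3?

E[Z_3|Z_2=-2] averages over only the 4 units with Z_2=-2 (Z_1 = 6, -1, 1, 5): Z_3 = 6, -8, -4, 4, mean -0.5.

-0.5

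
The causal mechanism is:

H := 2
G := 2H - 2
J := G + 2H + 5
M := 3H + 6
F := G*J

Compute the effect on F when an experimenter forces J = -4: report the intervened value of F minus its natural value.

-30

do(J=-4) replaces the equation J := G + 2H + 5 with the constant J = -4.
G = 2H - 2  [with H=2]  = 2
F = G*J  [with G=2, J=-4]  = -8
Without intervention: G = 2H - 2  [with H=2]  = 2; J = G + 2H + 5  [with G=2, H=2]  = 11; F = G*J  [with G=2, J=11]  = 22.
Change = -8 − 22 = -30.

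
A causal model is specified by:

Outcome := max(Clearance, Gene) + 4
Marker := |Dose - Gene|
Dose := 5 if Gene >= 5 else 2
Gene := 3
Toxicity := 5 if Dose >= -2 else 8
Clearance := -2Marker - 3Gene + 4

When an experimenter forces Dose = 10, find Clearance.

do(Dose=10) replaces the equation Dose := 5 if Gene >= 5 else 2 with the constant Dose = 10.
Marker = |Dose - Gene|  [with Dose=10, Gene=3]  = 7
Clearance = -2Marker - 3Gene + 4  [with Marker=7, Gene=3]  = -19

-19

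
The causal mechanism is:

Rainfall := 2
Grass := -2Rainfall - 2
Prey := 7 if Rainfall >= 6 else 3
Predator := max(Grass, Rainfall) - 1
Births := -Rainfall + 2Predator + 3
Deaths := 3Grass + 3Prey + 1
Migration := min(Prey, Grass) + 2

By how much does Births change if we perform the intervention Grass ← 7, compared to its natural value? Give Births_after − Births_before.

do(Grass=7) replaces the equation Grass := -2Rainfall - 2 with the constant Grass = 7.
Predator = max(Grass, Rainfall) - 1  [with Grass=7, Rainfall=2]  = 6
Births = -Rainfall + 2Predator + 3  [with Rainfall=2, Predator=6]  = 13
Without intervention: Grass = -2Rainfall - 2  [with Rainfall=2]  = -6; Predator = max(Grass, Rainfall) - 1  [with Grass=-6, Rainfall=2]  = 1; Births = -Rainfall + 2Predator + 3  [with Rainfall=2, Predator=1]  = 3.
Change = 13 − 3 = 10.

10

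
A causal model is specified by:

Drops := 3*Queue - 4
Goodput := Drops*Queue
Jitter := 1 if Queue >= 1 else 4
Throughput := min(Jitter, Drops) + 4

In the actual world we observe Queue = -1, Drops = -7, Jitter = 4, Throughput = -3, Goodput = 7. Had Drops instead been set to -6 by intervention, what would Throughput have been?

-2

Under do(Drops=-6), the mechanism Drops := 3*Queue - 4 is discarded; Drops is fixed at -6.
Jitter = 1 if Queue >= 1 else 4  [with Queue=-1]  = 4
Throughput = min(Jitter, Drops) + 4  [with Jitter=4, Drops=-6]  = -2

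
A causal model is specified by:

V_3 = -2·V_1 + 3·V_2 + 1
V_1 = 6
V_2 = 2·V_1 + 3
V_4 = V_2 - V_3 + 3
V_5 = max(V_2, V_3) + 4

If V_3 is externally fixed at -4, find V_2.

Under do(V_3=-4), the mechanism V_3 = -2·V_1 + 3·V_2 + 1 is discarded; V_3 is fixed at -4.
Since V_2 is not a descendant of the intervened variable, it is unaffected.
V_2 = 2·V_1 + 3  [with V_1=6]  = 15

15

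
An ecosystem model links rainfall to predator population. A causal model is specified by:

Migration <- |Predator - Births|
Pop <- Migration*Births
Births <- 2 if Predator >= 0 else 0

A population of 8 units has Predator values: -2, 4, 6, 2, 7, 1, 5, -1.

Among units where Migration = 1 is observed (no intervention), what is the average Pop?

1

E[Pop|Migration=1] averages over only the 2 units with Migration=1 (Predator = 1, -1): Pop = 2, 0, mean 1.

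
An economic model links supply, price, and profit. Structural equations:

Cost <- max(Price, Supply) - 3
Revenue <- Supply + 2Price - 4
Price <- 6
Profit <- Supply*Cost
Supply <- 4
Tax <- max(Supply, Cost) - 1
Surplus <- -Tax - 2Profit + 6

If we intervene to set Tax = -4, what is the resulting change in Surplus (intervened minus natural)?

7

Under do(Tax=-4), the mechanism Tax <- max(Supply, Cost) - 1 is discarded; Tax is fixed at -4.
Cost = max(Price, Supply) - 3  [with Price=6, Supply=4]  = 3
Profit = Supply*Cost  [with Supply=4, Cost=3]  = 12
Surplus = -Tax - 2Profit + 6  [with Tax=-4, Profit=12]  = -14
Without intervention: Cost = max(Price, Supply) - 3  [with Price=6, Supply=4]  = 3; Tax = max(Supply, Cost) - 1  [with Supply=4, Cost=3]  = 3; Profit = Supply*Cost  [with Supply=4, Cost=3]  = 12; Surplus = -Tax - 2Profit + 6  [with Tax=3, Profit=12]  = -21.
Change = -14 − (-21) = 7.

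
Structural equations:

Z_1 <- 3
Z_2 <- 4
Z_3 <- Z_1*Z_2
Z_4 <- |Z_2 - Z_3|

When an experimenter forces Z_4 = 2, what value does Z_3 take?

12

Under do(Z_4=2), the mechanism Z_4 <- |Z_2 - Z_3| is discarded; Z_4 is fixed at 2.
Since Z_3 is not a descendant of the intervened variable, it is unaffected.
Z_3 = Z_1*Z_2  [with Z_1=3, Z_2=4]  = 12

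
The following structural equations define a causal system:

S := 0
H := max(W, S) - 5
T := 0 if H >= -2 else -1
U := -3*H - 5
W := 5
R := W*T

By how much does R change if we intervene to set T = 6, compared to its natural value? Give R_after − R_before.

Intervening sets T = 6 and removes its equation (T := 0 if H >= -2 else -1).
R = W*T  [with W=5, T=6]  = 30
Without intervention: H = max(W, S) - 5  [with W=5, S=0]  = 0; T = 0 if H >= -2 else -1  [with H=0]  = 0; R = W*T  [with W=5, T=0]  = 0.
Change = 30 − 0 = 30.

30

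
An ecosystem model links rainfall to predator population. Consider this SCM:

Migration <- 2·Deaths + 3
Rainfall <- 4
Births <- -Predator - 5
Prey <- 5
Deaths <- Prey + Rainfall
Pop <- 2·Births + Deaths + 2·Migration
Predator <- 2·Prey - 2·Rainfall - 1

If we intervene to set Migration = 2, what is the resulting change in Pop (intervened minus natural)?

Intervening sets Migration = 2 and removes its equation (Migration <- 2·Deaths + 3).
Predator = 2·Prey - 2·Rainfall - 1  [with Prey=5, Rainfall=4]  = 1
Births = -Predator - 5  [with Predator=1]  = -6
Deaths = Prey + Rainfall  [with Prey=5, Rainfall=4]  = 9
Pop = 2·Births + Deaths + 2·Migration  [with Births=-6, Deaths=9, Migration=2]  = 1
Without intervention: Predator = 2·Prey - 2·Rainfall - 1  [with Prey=5, Rainfall=4]  = 1; Births = -Predator - 5  [with Predator=1]  = -6; Deaths = Prey + Rainfall  [with Prey=5, Rainfall=4]  = 9; Migration = 2·Deaths + 3  [with Deaths=9]  = 21; Pop = 2·Births + Deaths + 2·Migration  [with Births=-6, Deaths=9, Migration=21]  = 39.
Change = 1 − 39 = -38.

-38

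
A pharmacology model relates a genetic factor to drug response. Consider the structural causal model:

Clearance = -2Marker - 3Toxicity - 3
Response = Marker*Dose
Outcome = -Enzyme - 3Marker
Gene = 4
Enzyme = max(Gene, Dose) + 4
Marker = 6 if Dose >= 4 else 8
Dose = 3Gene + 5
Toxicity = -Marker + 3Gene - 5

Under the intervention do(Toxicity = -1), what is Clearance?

Intervening sets Toxicity = -1 and removes its equation (Toxicity = -Marker + 3Gene - 5).
Dose = 3Gene + 5  [with Gene=4]  = 17
Marker = 6 if Dose >= 4 else 8  [with Dose=17]  = 6
Clearance = -2Marker - 3Toxicity - 3  [with Marker=6, Toxicity=-1]  = -12

-12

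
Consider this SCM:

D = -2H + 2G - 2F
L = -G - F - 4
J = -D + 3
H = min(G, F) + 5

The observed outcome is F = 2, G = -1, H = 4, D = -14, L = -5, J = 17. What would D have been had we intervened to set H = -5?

4

The intervention breaks the incoming arrows to H: H = min(G, F) + 5 no longer applies, and H = -5.
D = -2H + 2G - 2F  [with H=-5, G=-1, F=2]  = 4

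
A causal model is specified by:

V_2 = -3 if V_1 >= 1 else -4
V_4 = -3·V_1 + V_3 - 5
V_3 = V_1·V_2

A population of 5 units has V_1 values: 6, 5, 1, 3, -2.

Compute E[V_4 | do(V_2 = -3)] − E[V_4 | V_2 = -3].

do(V_2=-3) breaks V_2's dependence on V_1. With V_2=-3 fixed, V_4 across the units is -41, -35, -11, -23, 7, mean -20.6.
Observing V_2=-3 restricts to units where V_2's equation naturally yields -3: V_1 ∈ {6, 5, 1, 3}. In that subpopulation V_4 = -41, -35, -11, -23, mean -27.5.
Difference = -20.6 − (-27.5) = 6.9.

6.9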